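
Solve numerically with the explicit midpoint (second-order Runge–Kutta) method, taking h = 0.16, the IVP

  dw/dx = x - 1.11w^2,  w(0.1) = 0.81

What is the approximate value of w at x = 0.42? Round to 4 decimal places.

0.7014

Midpoint: k1 = f(x_n, w_n); k2 = f(x_n + h/2, w_n + (h/2)·k1); w_{n+1} = w_n + h·k2.
x=0.100000, w=0.810000:
  k1 = f(0.100000, 0.810000) = -0.628271
  k2 = f(0.180000, 0.759738) = -0.460695
  w ← 0.810000 + 0.16·(-0.460695) = 0.736289
x=0.260000, w=0.736289:
  k1 = f(0.260000, 0.736289) = -0.341755
  k2 = f(0.340000, 0.708948) = -0.217895
  w ← 0.736289 + 0.16·(-0.217895) = 0.701426
w(0.42) ≈ 0.7014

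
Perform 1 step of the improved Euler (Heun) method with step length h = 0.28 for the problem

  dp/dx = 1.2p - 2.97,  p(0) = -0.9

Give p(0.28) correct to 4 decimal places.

-2.2245

Heun: k1 = f(x_n, p_n); k2 = f(x_n + h, p_n + h·k1); p_{n+1} = p_n + (h/2)·(k1 + k2).
x=0.000000, p=-0.900000:
  k1 = f(0.000000, -0.900000) = -4.050000
  k2 = f(0.280000, -2.034000) = -5.410800
  p ← -0.900000 + (0.28/2)·(-4.050000 + (-5.410800)) = -2.224512
p(0.28) ≈ -2.2245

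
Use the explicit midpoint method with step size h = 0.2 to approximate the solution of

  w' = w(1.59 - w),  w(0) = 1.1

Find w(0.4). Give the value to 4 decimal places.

Midpoint: k1 = f(x_n, w_n); k2 = f(x_n + h/2, w_n + (h/2)·k1); w_{n+1} = w_n + h·k2.
x=0.000000, w=1.100000:
  k1 = f(0.000000, 1.100000) = 0.539000
  k2 = f(0.100000, 1.153900) = 0.503216
  w ← 1.100000 + 0.2·0.503216 = 1.200643
x=0.200000, w=1.200643:
  k1 = f(0.200000, 1.200643) = 0.467479
  k2 = f(0.300000, 1.247391) = 0.427367
  w ← 1.200643 + 0.2·0.427367 = 1.286117
w(0.4) ≈ 1.2861

1.2861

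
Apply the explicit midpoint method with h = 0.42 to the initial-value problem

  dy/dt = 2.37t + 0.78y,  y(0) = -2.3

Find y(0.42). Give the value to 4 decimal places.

Midpoint: k1 = f(t_n, y_n); k2 = f(t_n + h/2, y_n + (h/2)·k1); y_{n+1} = y_n + h·k2.
t=0.000000, y=-2.300000:
  k1 = f(0.000000, -2.300000) = -1.794000
  k2 = f(0.210000, -2.676740) = -1.590157
  y ← -2.300000 + 0.42·(-1.590157) = -2.967866
y(0.42) ≈ -2.9679

-2.9679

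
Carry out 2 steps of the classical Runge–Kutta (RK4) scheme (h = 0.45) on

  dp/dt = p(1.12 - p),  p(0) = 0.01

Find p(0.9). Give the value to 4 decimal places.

0.0270

RK4: k1 = f(t_n, p_n); k2 = f(t_n + h/2, p_n + (h/2)·k1); k3 = f(t_n + h/2, p_n + (h/2)·k2); k4 = f(t_n + h, p_n + h·k3); p_{n+1} = p_n + (h/6)·(k1 + 2k2 + 2k3 + k4).
t=0.000000, p=0.010000:
  k1 = f(0.000000, 0.010000) = 0.011100
  k2 = f(0.225000, 0.012497) = 0.013841
  k3 = f(0.225000, 0.013114) = 0.014516
  k4 = f(0.450000, 0.016532) = 0.018243
  p ← 0.010000 + (0.45/6)·(k1 + 2k2 + 2k3 + k4) = 0.016454
t=0.450000, p=0.016454:
  k1 = f(0.450000, 0.016454) = 0.018158
  k2 = f(0.675000, 0.020540) = 0.022583
  k3 = f(0.675000, 0.021535) = 0.023656
  k4 = f(0.900000, 0.027099) = 0.029617
  p ← 0.016454 + (0.45/6)·(k1 + 2k2 + 2k3 + k4) = 0.026973
p(0.9) ≈ 0.0270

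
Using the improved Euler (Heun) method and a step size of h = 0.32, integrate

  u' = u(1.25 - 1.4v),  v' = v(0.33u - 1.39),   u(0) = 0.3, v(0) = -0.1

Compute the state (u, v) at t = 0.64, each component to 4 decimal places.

Heun on (u,v): k1 = f(t_n, state_n); k2 = f(t_n + h, state_n + h·k1); state_{n+1} = state_n + (h/2)·(k1 + k2).
0.000000: (0.300000, -0.100000)
  k1 = (0.417000, 0.129100)
  predictor → (0.433440, -0.058688)
  k2 = (0.577413, 0.073182)
  → (0.459106, -0.067635)
0.320000: (0.459106, -0.067635)
  k1 = (0.617355, 0.083765)
  predictor → (0.656660, -0.040830)
  k2 = (0.858360, 0.047906)
  → (0.695220, -0.046567)
(u(0.64), v(0.64)) ≈ (0.6952, -0.0466)

0.6952, -0.0466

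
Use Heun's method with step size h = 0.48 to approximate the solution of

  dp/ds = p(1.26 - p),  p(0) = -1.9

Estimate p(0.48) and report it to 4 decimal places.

-10.2750

Heun: k1 = f(s_n, p_n); k2 = f(s_n + h, p_n + h·k1); p_{n+1} = p_n + (h/2)·(k1 + k2).
s=0.000000, p=-1.900000:
  k1 = f(0.000000, -1.900000) = -6.004000
  k2 = f(0.480000, -4.781920) = -28.891978
  p ← -1.900000 + (0.48/2)·(-6.004000 + (-28.891978)) = -10.275035
p(0.48) ≈ -10.2750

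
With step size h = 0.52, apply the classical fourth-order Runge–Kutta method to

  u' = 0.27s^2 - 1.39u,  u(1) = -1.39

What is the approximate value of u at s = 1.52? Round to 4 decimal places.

-0.5077

RK4: k1 = f(s_n, u_n); k2 = f(s_n + h/2, u_n + (h/2)·k1); k3 = f(s_n + h/2, u_n + (h/2)·k2); k4 = f(s_n + h, u_n + h·k3); u_{n+1} = u_n + (h/6)·(k1 + 2k2 + 2k3 + k4).
s=1.000000, u=-1.390000:
  k1 = f(1.000000, -1.390000) = 2.202100
  k2 = f(1.260000, -0.817454) = 1.564913
  k3 = f(1.260000, -0.983123) = 1.795192
  k4 = f(1.520000, -0.456500) = 1.258343
  u ← -1.390000 + (0.52/6)·(k1 + 2k2 + 2k3 + k4) = -0.507677
u(1.52) ≈ -0.5077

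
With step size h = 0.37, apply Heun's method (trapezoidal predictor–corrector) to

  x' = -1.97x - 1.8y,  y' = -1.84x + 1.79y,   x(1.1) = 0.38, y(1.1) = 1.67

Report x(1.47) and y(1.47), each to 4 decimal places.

-0.7851, 3.2708

Heun on (x,y): k1 = f(t_n, state_n); k2 = f(t_n + h, state_n + h·k1); state_{n+1} = state_n + (h/2)·(k1 + k2).
1.100000: (0.380000, 1.670000)
  k1 = (-3.754600, 2.290100)
  predictor → (-1.009202, 2.517337)
  k2 = (-2.543079, 6.362965)
  → (-0.785071, 3.270817)
(x(1.47), y(1.47)) ≈ (-0.7851, 3.2708)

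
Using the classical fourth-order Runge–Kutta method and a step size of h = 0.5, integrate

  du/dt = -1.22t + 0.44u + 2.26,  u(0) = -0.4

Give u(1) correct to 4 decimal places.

1.5076

RK4: k1 = f(t_n, u_n); k2 = f(t_n + h/2, u_n + (h/2)·k1); k3 = f(t_n + h/2, u_n + (h/2)·k2); k4 = f(t_n + h, u_n + h·k3); u_{n+1} = u_n + (h/6)·(k1 + 2k2 + 2k3 + k4).
t=0.000000, u=-0.400000:
  k1 = f(0.000000, -0.400000) = 2.084000
  k2 = f(0.250000, 0.121000) = 2.008240
  k3 = f(0.250000, 0.102060) = 1.999906
  k4 = f(0.500000, 0.599953) = 1.913979
  u ← -0.400000 + (0.5/6)·(k1 + 2k2 + 2k3 + k4) = 0.601189
t=0.500000, u=0.601189:
  k1 = f(0.500000, 0.601189) = 1.914523
  k2 = f(0.750000, 1.079820) = 1.820121
  k3 = f(0.750000, 1.056220) = 1.809737
  k4 = f(1.000000, 1.506058) = 1.702665
  u ← 0.601189 + (0.5/6)·(k1 + 2k2 + 2k3 + k4) = 1.507598
u(1) ≈ 1.5076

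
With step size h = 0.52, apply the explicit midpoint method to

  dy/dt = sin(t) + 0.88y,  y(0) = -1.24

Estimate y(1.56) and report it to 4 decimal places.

Midpoint: k1 = f(t_n, y_n); k2 = f(t_n + h/2, y_n + (h/2)·k1); y_{n+1} = y_n + h·k2.
t=0.000000, y=-1.240000:
  k1 = f(0.000000, -1.240000) = -1.091200
  k2 = f(0.260000, -1.523712) = -1.083786
  y ← -1.240000 + 0.52·(-1.083786) = -1.803569
t=0.520000, y=-1.803569:
  k1 = f(0.520000, -1.803569) = -1.090260
  k2 = f(0.780000, -2.087036) = -1.133313
  y ← -1.803569 + 0.52·(-1.133313) = -2.392891
t=1.040000, y=-2.392891:
  k1 = f(1.040000, -2.392891) = -1.243340
  k2 = f(1.300000, -2.716160) = -1.426662
  y ← -2.392891 + 0.52·(-1.426662) = -3.134756
y(1.56) ≈ -3.1348

-3.1348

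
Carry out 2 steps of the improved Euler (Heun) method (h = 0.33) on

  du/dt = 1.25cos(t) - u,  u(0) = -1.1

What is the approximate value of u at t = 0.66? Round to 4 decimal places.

-0.0422

Heun: k1 = f(t_n, u_n); k2 = f(t_n + h, u_n + h·k1); u_{n+1} = u_n + (h/2)·(k1 + k2).
t=0.000000, u=-1.100000:
  k1 = f(0.000000, -1.100000) = 2.350000
  k2 = f(0.330000, -0.324500) = 1.507053
  u ← -1.100000 + (0.33/2)·(2.350000 + 1.507053) = -0.463586
t=0.330000, u=-0.463586:
  k1 = f(0.330000, -0.463586) = 1.646139
  k2 = f(0.660000, 0.079640) = 0.907851
  u ← -0.463586 + (0.33/2)·(1.646139 + 0.907851) = -0.042178
u(0.66) ≈ -0.0422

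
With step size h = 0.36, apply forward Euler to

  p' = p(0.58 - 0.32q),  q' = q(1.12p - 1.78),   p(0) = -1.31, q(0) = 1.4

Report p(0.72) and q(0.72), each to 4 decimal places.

Euler on (p,q): p_{n+1} = p_n + h·p', q_{n+1} = q_n + h·q'.
0.000000: (-1.310000, 1.400000); f=(-0.172920, -4.546080) → (-1.372251, -0.236589)
0.360000: (-1.372251, -0.236589); f=(-0.899797, 0.784746) → (-1.696178, 0.045920)
(p(0.72), q(0.72)) ≈ (-1.6962, 0.0459)

-1.6962, 0.0459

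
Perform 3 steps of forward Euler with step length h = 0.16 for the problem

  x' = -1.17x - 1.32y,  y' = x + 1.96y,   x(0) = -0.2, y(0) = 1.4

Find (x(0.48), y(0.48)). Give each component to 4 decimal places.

-1.0988, 2.9012

Euler on (x,y): x_{n+1} = x_n + h·x', y_{n+1} = y_n + h·y'.
0.000000: (-0.200000, 1.400000); f=(-1.614000, 2.544000) → (-0.458240, 1.807040)
0.160000: (-0.458240, 1.807040); f=(-1.849152, 3.083558) → (-0.754104, 2.300409)
0.320000: (-0.754104, 2.300409); f=(-2.154238, 3.754698) → (-1.098782, 2.901161)
(x(0.48), y(0.48)) ≈ (-1.0988, 2.9012)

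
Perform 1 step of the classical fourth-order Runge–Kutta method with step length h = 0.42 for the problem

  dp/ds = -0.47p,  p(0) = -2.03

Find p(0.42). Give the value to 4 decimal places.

-1.6664

RK4: k1 = f(s_n, p_n); k2 = f(s_n + h/2, p_n + (h/2)·k1); k3 = f(s_n + h/2, p_n + (h/2)·k2); k4 = f(s_n + h, p_n + h·k3); p_{n+1} = p_n + (h/6)·(k1 + 2k2 + 2k3 + k4).
s=0.000000, p=-2.030000:
  k1 = f(0.000000, -2.030000) = 0.954100
  k2 = f(0.210000, -1.829639) = 0.859930
  k3 = f(0.210000, -1.849415) = 0.869225
  k4 = f(0.420000, -1.664926) = 0.782515
  p ← -2.030000 + (0.42/6)·(k1 + 2k2 + 2k3 + k4) = -1.666355
p(0.42) ≈ -1.6664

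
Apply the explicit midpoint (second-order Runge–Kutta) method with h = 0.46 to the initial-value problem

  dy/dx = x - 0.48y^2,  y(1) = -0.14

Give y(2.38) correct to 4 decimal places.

Midpoint: k1 = f(x_n, y_n); k2 = f(x_n + h/2, y_n + (h/2)·k1); y_{n+1} = y_n + h·k2.
x=1.000000, y=-0.140000:
  k1 = f(1.000000, -0.140000) = 0.990592
  k2 = f(1.230000, 0.087836) = 1.226297
  y ← -0.140000 + 0.46·1.226297 = 0.424096
x=1.460000, y=0.424096:
  k1 = f(1.460000, 0.424096) = 1.373668
  k2 = f(1.690000, 0.740040) = 1.427123
  y ← 0.424096 + 0.46·1.427123 = 1.080573
x=1.920000, y=1.080573:
  k1 = f(1.920000, 1.080573) = 1.359533
  k2 = f(2.150000, 1.393266) = 1.218229
  y ← 1.080573 + 0.46·1.218229 = 1.640959
y(2.38) ≈ 1.6410

1.6410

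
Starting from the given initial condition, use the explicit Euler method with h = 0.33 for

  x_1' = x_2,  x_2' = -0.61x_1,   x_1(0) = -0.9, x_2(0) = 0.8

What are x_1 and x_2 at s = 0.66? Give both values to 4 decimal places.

Euler on (x_1,x_2): x_1_{n+1} = x_1_n + h·x_1', x_2_{n+1} = x_2_n + h·x_2'.
0.000000: (-0.900000, 0.800000); f=(0.800000, 0.549000) → (-0.636000, 0.981170)
0.330000: (-0.636000, 0.981170); f=(0.981170, 0.387960) → (-0.312214, 1.109197)
(x_1(0.66), x_2(0.66)) ≈ (-0.3122, 1.1092)

-0.3122, 1.1092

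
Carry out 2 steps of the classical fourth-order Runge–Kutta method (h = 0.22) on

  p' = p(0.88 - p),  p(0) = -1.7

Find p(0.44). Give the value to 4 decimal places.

-19.6532

RK4: k1 = f(x_n, p_n); k2 = f(x_n + h/2, p_n + (h/2)·k1); k3 = f(x_n + h/2, p_n + (h/2)·k2); k4 = f(x_n + h, p_n + h·k3); p_{n+1} = p_n + (h/6)·(k1 + 2k2 + 2k3 + k4).
x=0.000000, p=-1.700000:
  k1 = f(0.000000, -1.700000) = -4.386000
  k2 = f(0.110000, -2.182460) = -6.683696
  k3 = f(0.110000, -2.435207) = -8.073213
  k4 = f(0.220000, -3.476107) = -15.142293
  p ← -1.700000 + (0.22/6)·(k1 + 2k2 + 2k3 + k4) = -3.498211
x=0.220000, p=-3.498211:
  k1 = f(0.220000, -3.498211) = -15.315904
  k2 = f(0.330000, -5.182960) = -31.424082
  k3 = f(0.330000, -6.954860) = -54.490351
  k4 = f(0.440000, -15.486088) = -253.446678
  p ← -3.498211 + (0.22/6)·(k1 + 2k2 + 2k3 + k4) = -19.653231
p(0.44) ≈ -19.6532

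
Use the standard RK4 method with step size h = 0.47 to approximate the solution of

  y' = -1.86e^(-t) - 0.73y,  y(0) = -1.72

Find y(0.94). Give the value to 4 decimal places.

RK4: k1 = f(t_n, y_n); k2 = f(t_n + h/2, y_n + (h/2)·k1); k3 = f(t_n + h/2, y_n + (h/2)·k2); k4 = f(t_n + h, y_n + h·k3); y_{n+1} = y_n + (h/6)·(k1 + 2k2 + 2k3 + k4).
t=0.000000, y=-1.720000:
  k1 = f(0.000000, -1.720000) = -0.604400
  k2 = f(0.235000, -1.862034) = -0.111177
  k3 = f(0.235000, -1.746127) = -0.195789
  k4 = f(0.470000, -1.812021) = 0.160271
  y ← -1.720000 + (0.47/6)·(k1 + 2k2 + 2k3 + k4) = -1.802881
t=0.470000, y=-1.802881:
  k1 = f(0.470000, -1.802881) = 0.153599
  k2 = f(0.705000, -1.766786) = 0.370712
  k3 = f(0.705000, -1.715764) = 0.333466
  k4 = f(0.940000, -1.646152) = 0.475124
  y ← -1.802881 + (0.47/6)·(k1 + 2k2 + 2k3 + k4) = -1.643310
y(0.94) ≈ -1.6433

-1.6433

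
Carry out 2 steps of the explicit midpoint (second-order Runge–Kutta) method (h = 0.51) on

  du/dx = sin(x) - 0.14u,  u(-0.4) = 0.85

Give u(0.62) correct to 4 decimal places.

0.8550

Midpoint: k1 = f(x_n, u_n); k2 = f(x_n + h/2, u_n + (h/2)·k1); u_{n+1} = u_n + h·k2.
x=-0.400000, u=0.850000:
  k1 = f(-0.400000, 0.850000) = -0.508418
  k2 = f(-0.145000, 0.720353) = -0.245342
  u ← 0.850000 + 0.51·(-0.245342) = 0.724876
x=0.110000, u=0.724876:
  k1 = f(0.110000, 0.724876) = 0.008296
  k2 = f(0.365000, 0.726991) = 0.255171
  u ← 0.724876 + 0.51·0.255171 = 0.855013
u(0.62) ≈ 0.8550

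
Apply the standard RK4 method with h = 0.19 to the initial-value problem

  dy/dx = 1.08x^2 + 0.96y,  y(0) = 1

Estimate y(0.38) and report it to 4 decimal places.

RK4: k1 = f(x_n, y_n); k2 = f(x_n + h/2, y_n + (h/2)·k1); k3 = f(x_n + h/2, y_n + (h/2)·k2); k4 = f(x_n + h, y_n + h·k3); y_{n+1} = y_n + (h/6)·(k1 + 2k2 + 2k3 + k4).
x=0.000000, y=1.000000:
  k1 = f(0.000000, 1.000000) = 0.960000
  k2 = f(0.095000, 1.091200) = 1.057299
  k3 = f(0.095000, 1.100443) = 1.066173
  k4 = f(0.190000, 1.202573) = 1.193458
  y ← 1.000000 + (0.19/6)·(k1 + 2k2 + 2k3 + k4) = 1.202679
x=0.190000, y=1.202679:
  k1 = f(0.190000, 1.202679) = 1.193560
  k2 = f(0.285000, 1.316068) = 1.351148
  k3 = f(0.285000, 1.331038) = 1.365520
  k4 = f(0.380000, 1.462128) = 1.559595
  y ← 1.202679 + (0.19/6)·(k1 + 2k2 + 2k3 + k4) = 1.461918
y(0.38) ≈ 1.4619

1.4619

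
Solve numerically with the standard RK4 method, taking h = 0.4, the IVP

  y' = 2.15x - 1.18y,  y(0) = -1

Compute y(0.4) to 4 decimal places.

RK4: k1 = f(x_n, y_n); k2 = f(x_n + h/2, y_n + (h/2)·k1); k3 = f(x_n + h/2, y_n + (h/2)·k2); k4 = f(x_n + h, y_n + h·k3); y_{n+1} = y_n + (h/6)·(k1 + 2k2 + 2k3 + k4).
x=0.000000, y=-1.000000:
  k1 = f(0.000000, -1.000000) = 1.180000
  k2 = f(0.200000, -0.764000) = 1.331520
  k3 = f(0.200000, -0.733696) = 1.295761
  k4 = f(0.400000, -0.481695) = 1.428401
  y ← -1.000000 + (0.4/6)·(k1 + 2k2 + 2k3 + k4) = -0.475802
y(0.4) ≈ -0.4758

-0.4758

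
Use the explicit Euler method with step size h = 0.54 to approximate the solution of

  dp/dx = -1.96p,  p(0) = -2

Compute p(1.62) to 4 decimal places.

Euler: p_{n+1} = p_n + h·f(x_n, p_n).
x=0.000000, p=-2.000000: f=3.920000 → p ← -2.000000 + 0.54·3.920000 = 0.116800
x=0.540000, p=0.116800: f=-0.228928 → p ← 0.116800 + 0.54·(-0.228928) = -0.006821
x=1.080000, p=-0.006821: f=0.013369 → p ← -0.006821 + 0.54·0.013369 = 0.000398
p(1.62) ≈ 0.0004

0.0004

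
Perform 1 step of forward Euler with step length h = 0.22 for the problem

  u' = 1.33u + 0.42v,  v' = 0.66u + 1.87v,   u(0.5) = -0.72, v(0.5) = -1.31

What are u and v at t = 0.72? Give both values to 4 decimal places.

Euler on (u,v): u_{n+1} = u_n + h·u', v_{n+1} = v_n + h·v'.
0.500000: (-0.720000, -1.310000); f=(-1.507800, -2.924900) → (-1.051716, -1.953478)
(u(0.72), v(0.72)) ≈ (-1.0517, -1.9535)

-1.0517, -1.9535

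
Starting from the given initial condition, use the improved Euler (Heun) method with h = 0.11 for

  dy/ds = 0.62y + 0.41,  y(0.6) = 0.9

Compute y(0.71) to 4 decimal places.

Heun: k1 = f(s_n, y_n); k2 = f(s_n + h, y_n + h·k1); y_{n+1} = y_n + (h/2)·(k1 + k2).
s=0.600000, y=0.900000:
  k1 = f(0.600000, 0.900000) = 0.968000
  k2 = f(0.710000, 1.006480) = 1.034018
  y ← 0.900000 + (0.11/2)·(0.968000 + 1.034018) = 1.010111
y(0.71) ≈ 1.0101

1.0101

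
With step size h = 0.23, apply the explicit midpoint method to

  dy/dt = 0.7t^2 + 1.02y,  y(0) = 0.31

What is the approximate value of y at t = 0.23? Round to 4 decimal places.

Midpoint: k1 = f(t_n, y_n); k2 = f(t_n + h/2, y_n + (h/2)·k1); y_{n+1} = y_n + h·k2.
t=0.000000, y=0.310000:
  k1 = f(0.000000, 0.310000) = 0.316200
  k2 = f(0.115000, 0.346363) = 0.362548
  y ← 0.310000 + 0.23·0.362548 = 0.393386
y(0.23) ≈ 0.3934

0.3934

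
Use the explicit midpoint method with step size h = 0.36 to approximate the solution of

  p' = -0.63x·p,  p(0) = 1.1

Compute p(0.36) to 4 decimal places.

Midpoint: k1 = f(x_n, p_n); k2 = f(x_n + h/2, p_n + (h/2)·k1); p_{n+1} = p_n + h·k2.
x=0.000000, p=1.100000:
  k1 = f(0.000000, 1.100000) = 0.000000
  k2 = f(0.180000, 1.100000) = -0.124740
  p ← 1.100000 + 0.36·(-0.124740) = 1.055094
p(0.36) ≈ 1.0551

1.0551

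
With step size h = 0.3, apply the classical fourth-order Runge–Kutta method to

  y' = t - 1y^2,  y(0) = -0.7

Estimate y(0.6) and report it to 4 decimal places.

-0.9337

RK4: k1 = f(t_n, y_n); k2 = f(t_n + h/2, y_n + (h/2)·k1); k3 = f(t_n + h/2, y_n + (h/2)·k2); k4 = f(t_n + h, y_n + h·k3); y_{n+1} = y_n + (h/6)·(k1 + 2k2 + 2k3 + k4).
t=0.000000, y=-0.700000:
  k1 = f(0.000000, -0.700000) = -0.490000
  k2 = f(0.150000, -0.773500) = -0.448302
  k3 = f(0.150000, -0.767245) = -0.438665
  k4 = f(0.300000, -0.831600) = -0.391558
  y ← -0.700000 + (0.3/6)·(k1 + 2k2 + 2k3 + k4) = -0.832775
t=0.300000, y=-0.832775:
  k1 = f(0.300000, -0.832775) = -0.393514
  k2 = f(0.450000, -0.891802) = -0.345310
  k3 = f(0.450000, -0.884571) = -0.332466
  k4 = f(0.600000, -0.932515) = -0.269583
  y ← -0.832775 + (0.3/6)·(k1 + 2k2 + 2k3 + k4) = -0.933707
y(0.6) ≈ -0.9337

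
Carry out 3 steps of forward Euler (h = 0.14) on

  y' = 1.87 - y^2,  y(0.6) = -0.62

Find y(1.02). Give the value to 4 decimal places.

Euler: y_{n+1} = y_n + h·f(t_n, y_n).
t=0.600000, y=-0.620000: f=1.485600 → y ← -0.620000 + 0.14·1.485600 = -0.412016
t=0.740000, y=-0.412016: f=1.700243 → y ← -0.412016 + 0.14·1.700243 = -0.173982
t=0.880000, y=-0.173982: f=1.839730 → y ← -0.173982 + 0.14·1.839730 = 0.083580
y(1.02) ≈ 0.0836

0.0836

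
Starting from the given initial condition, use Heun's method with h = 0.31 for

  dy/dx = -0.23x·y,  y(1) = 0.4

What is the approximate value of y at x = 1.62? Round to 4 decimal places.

0.3319

Heun: k1 = f(x_n, y_n); k2 = f(x_n + h, y_n + h·k1); y_{n+1} = y_n + (h/2)·(k1 + k2).
x=1.000000, y=0.400000:
  k1 = f(1.000000, 0.400000) = -0.092000
  k2 = f(1.310000, 0.371480) = -0.111927
  y ← 0.400000 + (0.31/2)·(-0.092000 + (-0.111927)) = 0.368391
x=1.310000, y=0.368391:
  k1 = f(1.310000, 0.368391) = -0.110996
  k2 = f(1.620000, 0.333982) = -0.124442
  y ← 0.368391 + (0.31/2)·(-0.110996 + (-0.124442)) = 0.331898
y(1.62) ≈ 0.3319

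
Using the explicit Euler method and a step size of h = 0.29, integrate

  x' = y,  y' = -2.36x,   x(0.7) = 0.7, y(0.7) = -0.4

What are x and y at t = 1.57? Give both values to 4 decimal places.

-0.0418, -1.5040

Euler on (x,y): x_{n+1} = x_n + h·x', y_{n+1} = y_n + h·y'.
0.700000: (0.700000, -0.400000); f=(-0.400000, -1.652000) → (0.584000, -0.879080)
0.990000: (0.584000, -0.879080); f=(-0.879080, -1.378240) → (0.329067, -1.278770)
1.280000: (0.329067, -1.278770); f=(-1.278770, -0.776598) → (-0.041776, -1.503983)
(x(1.57), y(1.57)) ≈ (-0.0418, -1.5040)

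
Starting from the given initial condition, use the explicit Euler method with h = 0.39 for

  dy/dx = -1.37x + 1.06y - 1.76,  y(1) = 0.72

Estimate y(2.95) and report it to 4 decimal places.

Euler: y_{n+1} = y_n + h·f(x_n, y_n).
x=1.000000, y=0.720000: f=-2.366800 → y ← 0.720000 + 0.39·(-2.366800) = -0.203052
x=1.390000, y=-0.203052: f=-3.879535 → y ← -0.203052 + 0.39·(-3.879535) = -1.716071
x=1.780000, y=-1.716071: f=-6.017635 → y ← -1.716071 + 0.39·(-6.017635) = -4.062948
x=2.170000, y=-4.062948: f=-9.039625 → y ← -4.062948 + 0.39·(-9.039625) = -7.588402
x=2.560000, y=-7.588402: f=-13.310906 → y ← -7.588402 + 0.39·(-13.310906) = -12.779656
y(2.95) ≈ -12.7797

-12.7797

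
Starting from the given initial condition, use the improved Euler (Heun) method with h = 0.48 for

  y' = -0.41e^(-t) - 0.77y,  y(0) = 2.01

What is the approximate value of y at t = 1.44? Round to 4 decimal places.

0.5254

Heun: k1 = f(t_n, y_n); k2 = f(t_n + h, y_n + h·k1); y_{n+1} = y_n + (h/2)·(k1 + k2).
t=0.000000, y=2.010000:
  k1 = f(0.000000, 2.010000) = -1.957700
  k2 = f(0.480000, 1.070304) = -1.077835
  y ← 2.010000 + (0.48/2)·(-1.957700 + (-1.077835)) = 1.281472
t=0.480000, y=1.281472:
  k1 = f(0.480000, 1.281472) = -1.240434
  k2 = f(0.960000, 0.686063) = -0.685255
  y ← 1.281472 + (0.48/2)·(-1.240434 + (-0.685255)) = 0.819306
t=0.960000, y=0.819306:
  k1 = f(0.960000, 0.819306) = -0.787852
  k2 = f(1.440000, 0.441137) = -0.436816
  y ← 0.819306 + (0.48/2)·(-0.787852 + (-0.436816)) = 0.525386
y(1.44) ≈ 0.5254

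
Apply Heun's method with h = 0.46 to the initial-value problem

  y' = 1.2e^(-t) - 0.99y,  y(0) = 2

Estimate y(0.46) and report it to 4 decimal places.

1.6211

Heun: k1 = f(t_n, y_n); k2 = f(t_n + h, y_n + h·k1); y_{n+1} = y_n + (h/2)·(k1 + k2).
t=0.000000, y=2.000000:
  k1 = f(0.000000, 2.000000) = -0.780000
  k2 = f(0.460000, 1.641200) = -0.867248
  y ← 2.000000 + (0.46/2)·(-0.780000 + (-0.867248)) = 1.621133
y(0.46) ≈ 1.6211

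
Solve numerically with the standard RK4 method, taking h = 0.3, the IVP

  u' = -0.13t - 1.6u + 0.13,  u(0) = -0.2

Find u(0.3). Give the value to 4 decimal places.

RK4: k1 = f(t_n, u_n); k2 = f(t_n + h/2, u_n + (h/2)·k1); k3 = f(t_n + h/2, u_n + (h/2)·k2); k4 = f(t_n + h, u_n + h·k3); u_{n+1} = u_n + (h/6)·(k1 + 2k2 + 2k3 + k4).
t=0.000000, u=-0.200000:
  k1 = f(0.000000, -0.200000) = 0.450000
  k2 = f(0.150000, -0.132500) = 0.322500
  k3 = f(0.150000, -0.151625) = 0.353100
  k4 = f(0.300000, -0.094070) = 0.241512
  u ← -0.200000 + (0.3/6)·(k1 + 2k2 + 2k3 + k4) = -0.097864
u(0.3) ≈ -0.0979

-0.0979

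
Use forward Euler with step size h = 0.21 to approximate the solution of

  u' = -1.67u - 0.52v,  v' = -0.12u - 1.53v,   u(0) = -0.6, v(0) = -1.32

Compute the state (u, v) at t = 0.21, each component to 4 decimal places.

-0.2454, -0.8808

Euler on (u,v): u_{n+1} = u_n + h·u', v_{n+1} = v_n + h·v'.
0.000000: (-0.600000, -1.320000); f=(1.688400, 2.091600) → (-0.245436, -0.880764)
(u(0.21), v(0.21)) ≈ (-0.2454, -0.8808)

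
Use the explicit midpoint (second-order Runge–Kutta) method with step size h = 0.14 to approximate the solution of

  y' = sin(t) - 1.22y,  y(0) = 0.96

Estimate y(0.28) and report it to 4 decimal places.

Midpoint: k1 = f(t_n, y_n); k2 = f(t_n + h/2, y_n + (h/2)·k1); y_{n+1} = y_n + h·k2.
t=0.000000, y=0.960000:
  k1 = f(0.000000, 0.960000) = -1.171200
  k2 = f(0.070000, 0.878016) = -1.001237
  y ← 0.960000 + 0.14·(-1.001237) = 0.819827
t=0.140000, y=0.819827:
  k1 = f(0.140000, 0.819827) = -0.860646
  k2 = f(0.210000, 0.759582) = -0.718230
  y ← 0.819827 + 0.14·(-0.718230) = 0.719275
y(0.28) ≈ 0.7193

0.7193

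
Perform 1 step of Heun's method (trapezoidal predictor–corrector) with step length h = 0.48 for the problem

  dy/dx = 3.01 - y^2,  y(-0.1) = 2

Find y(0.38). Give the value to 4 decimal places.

1.9268

Heun: k1 = f(x_n, y_n); k2 = f(x_n + h, y_n + h·k1); y_{n+1} = y_n + (h/2)·(k1 + k2).
x=-0.100000, y=2.000000:
  k1 = f(-0.100000, 2.000000) = -0.990000
  k2 = f(0.380000, 1.524800) = 0.684985
  y ← 2.000000 + (0.48/2)·(-0.990000 + 0.684985) = 1.926796
y(0.38) ≈ 1.9268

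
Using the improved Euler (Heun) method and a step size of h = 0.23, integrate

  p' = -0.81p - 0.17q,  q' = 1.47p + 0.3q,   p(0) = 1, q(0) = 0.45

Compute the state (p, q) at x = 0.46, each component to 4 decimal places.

0.6367, 1.1062

Heun on (p,q): k1 = f(x_n, state_n); k2 = f(x_n + h, state_n + h·k1); state_{n+1} = state_n + (h/2)·(k1 + k2).
0.000000: (1.000000, 0.450000)
  k1 = (-0.886500, 1.605000)
  predictor → (0.796105, 0.819150)
  k2 = (-0.784101, 1.416019)
  → (0.807881, 0.797417)
0.230000: (0.807881, 0.797417)
  k1 = (-0.789944, 1.426810)
  predictor → (0.626194, 1.125584)
  k2 = (-0.698566, 1.258180)
  → (0.636702, 1.106191)
(p(0.46), q(0.46)) ≈ (0.6367, 1.1062)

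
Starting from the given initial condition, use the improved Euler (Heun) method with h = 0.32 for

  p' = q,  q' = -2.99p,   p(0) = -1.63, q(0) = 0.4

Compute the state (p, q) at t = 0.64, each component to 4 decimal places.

-0.4533, 2.8061

Heun on (p,q): k1 = f(t_n, state_n); k2 = f(t_n + h, state_n + h·k1); state_{n+1} = state_n + (h/2)·(k1 + k2).
0.000000: (-1.630000, 0.400000)
  k1 = (0.400000, 4.873700)
  predictor → (-1.502000, 1.959584)
  k2 = (1.959584, 4.490980)
  → (-1.252467, 1.898349)
0.320000: (-1.252467, 1.898349)
  k1 = (1.898349, 3.744875)
  predictor → (-0.644995, 3.096709)
  k2 = (3.096709, 1.928535)
  → (-0.453257, 2.806094)
(p(0.64), q(0.64)) ≈ (-0.4533, 2.8061)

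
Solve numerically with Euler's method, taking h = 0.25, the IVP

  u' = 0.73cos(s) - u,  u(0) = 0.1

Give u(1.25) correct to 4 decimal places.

Euler: u_{n+1} = u_n + h·f(s_n, u_n).
s=0.000000, u=0.100000: f=0.630000 → u ← 0.100000 + 0.25·0.630000 = 0.257500
s=0.250000, u=0.257500: f=0.449806 → u ← 0.257500 + 0.25·0.449806 = 0.369952
s=0.500000, u=0.369952: f=0.270684 → u ← 0.369952 + 0.25·0.270684 = 0.437622
s=0.750000, u=0.437622: f=0.096510 → u ← 0.437622 + 0.25·0.096510 = 0.461750
s=1.000000, u=0.461750: f=-0.067329 → u ← 0.461750 + 0.25·(-0.067329) = 0.444918
u(1.25) ≈ 0.4449

0.4449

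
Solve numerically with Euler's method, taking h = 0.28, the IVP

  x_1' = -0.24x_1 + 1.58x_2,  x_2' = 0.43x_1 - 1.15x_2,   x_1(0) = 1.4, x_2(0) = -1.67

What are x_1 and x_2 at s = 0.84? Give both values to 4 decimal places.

-0.1631, -0.3843

Euler on (x_1,x_2): x_1_{n+1} = x_1_n + h·x_1', x_2_{n+1} = x_2_n + h·x_2'.
0.000000: (1.400000, -1.670000); f=(-2.974600, 2.522500) → (0.567112, -0.963700)
0.280000: (0.567112, -0.963700); f=(-1.658753, 1.352113) → (0.102661, -0.585108)
0.560000: (0.102661, -0.585108); f=(-0.949110, 0.717019) → (-0.163090, -0.384343)
(x_1(0.84), x_2(0.84)) ≈ (-0.1631, -0.3843)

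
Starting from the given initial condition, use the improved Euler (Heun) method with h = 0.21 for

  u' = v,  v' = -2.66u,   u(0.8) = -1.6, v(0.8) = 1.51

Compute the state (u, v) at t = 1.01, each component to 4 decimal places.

Heun on (u,v): k1 = f(t_n, state_n); k2 = f(t_n + h, state_n + h·k1); state_{n+1} = state_n + (h/2)·(k1 + k2).
0.800000: (-1.600000, 1.510000)
  k1 = (1.510000, 4.256000)
  predictor → (-1.282900, 2.403760)
  k2 = (2.403760, 3.412514)
  → (-1.189055, 2.315194)
(u(1.01), v(1.01)) ≈ (-1.1891, 2.3152)

-1.1891, 2.3152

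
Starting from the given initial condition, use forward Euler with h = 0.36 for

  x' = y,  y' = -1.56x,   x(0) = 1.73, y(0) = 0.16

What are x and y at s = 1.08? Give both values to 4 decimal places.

Euler on (x,y): x_{n+1} = x_n + h·x', y_{n+1} = y_n + h·y'.
0.000000: (1.730000, 0.160000); f=(0.160000, -2.698800) → (1.787600, -0.811568)
0.360000: (1.787600, -0.811568); f=(-0.811568, -2.788656) → (1.495436, -1.815484)
0.720000: (1.495436, -1.815484); f=(-1.815484, -2.332879) → (0.841861, -2.655321)
(x(1.08), y(1.08)) ≈ (0.8419, -2.6553)

0.8419, -2.6553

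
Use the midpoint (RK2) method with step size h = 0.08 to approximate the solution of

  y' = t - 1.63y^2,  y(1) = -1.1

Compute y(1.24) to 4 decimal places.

Midpoint: k1 = f(t_n, y_n); k2 = f(t_n + h/2, y_n + (h/2)·k1); y_{n+1} = y_n + h·k2.
t=1.000000, y=-1.100000:
  k1 = f(1.000000, -1.100000) = -0.972300
  k2 = f(1.040000, -1.138892) = -1.074232
  y ← -1.100000 + 0.08·(-1.074232) = -1.185939
t=1.080000, y=-1.185939:
  k1 = f(1.080000, -1.185939) = -1.212514
  k2 = f(1.120000, -1.234439) = -1.363859
  y ← -1.185939 + 0.08·(-1.363859) = -1.295047
t=1.160000, y=-1.295047:
  k1 = f(1.160000, -1.295047) = -1.573750
  k2 = f(1.200000, -1.357997) = -1.805976
  y ← -1.295047 + 0.08·(-1.805976) = -1.439525
y(1.24) ≈ -1.4395

-1.4395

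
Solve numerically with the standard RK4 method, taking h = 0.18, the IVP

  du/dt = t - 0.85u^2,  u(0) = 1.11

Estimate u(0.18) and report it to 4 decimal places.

RK4: k1 = f(t_n, u_n); k2 = f(t_n + h/2, u_n + (h/2)·k1); k3 = f(t_n + h/2, u_n + (h/2)·k2); k4 = f(t_n + h, u_n + h·k3); u_{n+1} = u_n + (h/6)·(k1 + 2k2 + 2k3 + k4).
t=0.000000, u=1.110000:
  k1 = f(0.000000, 1.110000) = -1.047285
  k2 = f(0.090000, 1.015744) = -0.786976
  k3 = f(0.090000, 1.039172) = -0.827897
  k4 = f(0.180000, 0.960979) = -0.604958
  u ← 1.110000 + (0.18/6)·(k1 + 2k2 + 2k3 + k4) = 0.963540
u(0.18) ≈ 0.9635

0.9635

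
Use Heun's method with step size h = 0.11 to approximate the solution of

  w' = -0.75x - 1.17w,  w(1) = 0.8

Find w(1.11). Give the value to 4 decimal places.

0.6219

Heun: k1 = f(x_n, w_n); k2 = f(x_n + h, w_n + h·k1); w_{n+1} = w_n + (h/2)·(k1 + k2).
x=1.000000, w=0.800000:
  k1 = f(1.000000, 0.800000) = -1.686000
  k2 = f(1.110000, 0.614540) = -1.551512
  w ← 0.800000 + (0.11/2)·(-1.686000 + (-1.551512)) = 0.621937
w(1.11) ≈ 0.6219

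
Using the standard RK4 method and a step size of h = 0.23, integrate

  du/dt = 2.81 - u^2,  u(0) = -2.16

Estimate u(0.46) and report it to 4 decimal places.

-6.3153

RK4: k1 = f(t_n, u_n); k2 = f(t_n + h/2, u_n + (h/2)·k1); k3 = f(t_n + h/2, u_n + (h/2)·k2); k4 = f(t_n + h, u_n + h·k3); u_{n+1} = u_n + (h/6)·(k1 + 2k2 + 2k3 + k4).
t=0.000000, u=-2.160000:
  k1 = f(0.000000, -2.160000) = -1.855600
  k2 = f(0.115000, -2.373394) = -2.822999
  k3 = f(0.115000, -2.484645) = -3.363460
  k4 = f(0.230000, -2.933596) = -5.795985
  u ← -2.160000 + (0.23/6)·(k1 + 2k2 + 2k3 + k4) = -2.927606
t=0.230000, u=-2.927606:
  k1 = f(0.230000, -2.927606) = -5.760877
  k2 = f(0.345000, -3.590107) = -10.078867
  k3 = f(0.345000, -4.086676) = -13.890918
  k4 = f(0.460000, -6.122517) = -34.675215
  u ← -2.927606 + (0.23/6)·(k1 + 2k2 + 2k3 + k4) = -6.315340
u(0.46) ≈ -6.3153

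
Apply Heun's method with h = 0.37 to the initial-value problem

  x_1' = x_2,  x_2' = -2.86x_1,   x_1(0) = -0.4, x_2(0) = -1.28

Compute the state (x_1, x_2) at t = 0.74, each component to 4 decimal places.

-0.8639, 0.3541

Heun on (x_1,x_2): k1 = f(t_n, state_n); k2 = f(t_n + h, state_n + h·k1); state_{n+1} = state_n + (h/2)·(k1 + k2).
0.000000: (-0.400000, -1.280000)
  k1 = (-1.280000, 1.144000)
  predictor → (-0.873600, -0.856720)
  k2 = (-0.856720, 2.498496)
  → (-0.795293, -0.606138)
0.370000: (-0.795293, -0.606138)
  k1 = (-0.606138, 2.274539)
  predictor → (-1.019564, 0.235441)
  k2 = (0.235441, 2.915954)
  → (-0.863872, 0.354103)
(x_1(0.74), x_2(0.74)) ≈ (-0.8639, 0.3541)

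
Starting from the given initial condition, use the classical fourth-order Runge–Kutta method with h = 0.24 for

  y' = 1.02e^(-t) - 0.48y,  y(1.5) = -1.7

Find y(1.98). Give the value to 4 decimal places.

RK4: k1 = f(t_n, y_n); k2 = f(t_n + h/2, y_n + (h/2)·k1); k3 = f(t_n + h/2, y_n + (h/2)·k2); k4 = f(t_n + h, y_n + h·k3); y_{n+1} = y_n + (h/6)·(k1 + 2k2 + 2k3 + k4).
t=1.500000, y=-1.700000:
  k1 = f(1.500000, -1.700000) = 1.043593
  k2 = f(1.620000, -1.574769) = 0.957746
  k3 = f(1.620000, -1.585071) = 0.962691
  k4 = f(1.740000, -1.468954) = 0.884129
  y ← -1.700000 + (0.24/6)·(k1 + 2k2 + 2k3 + k4) = -1.469256
t=1.740000, y=-1.469256:
  k1 = f(1.740000, -1.469256) = 0.884274
  k2 = f(1.860000, -1.363143) = 0.813095
  k3 = f(1.860000, -1.371685) = 0.817195
  k4 = f(1.980000, -1.273129) = 0.751933
  y ← -1.469256 + (0.24/6)·(k1 + 2k2 + 2k3 + k4) = -1.273385
y(1.98) ≈ -1.2734

-1.2734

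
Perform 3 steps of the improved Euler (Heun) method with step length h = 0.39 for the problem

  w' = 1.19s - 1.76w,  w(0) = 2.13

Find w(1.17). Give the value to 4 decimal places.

0.8233

Heun: k1 = f(s_n, w_n); k2 = f(s_n + h, w_n + h·k1); w_{n+1} = w_n + (h/2)·(k1 + k2).
s=0.000000, w=2.130000:
  k1 = f(0.000000, 2.130000) = -3.748800
  k2 = f(0.390000, 0.667968) = -0.711524
  w ← 2.130000 + (0.39/2)·(-3.748800 + (-0.711524)) = 1.260237
s=0.390000, w=1.260237:
  k1 = f(0.390000, 1.260237) = -1.753917
  k2 = f(0.780000, 0.576209) = -0.085928
  w ← 1.260237 + (0.39/2)·(-1.753917 + (-0.085928)) = 0.901467
s=0.780000, w=0.901467:
  k1 = f(0.780000, 0.901467) = -0.658382
  k2 = f(1.170000, 0.644698) = 0.257631
  w ← 0.901467 + (0.39/2)·(-0.658382 + 0.257631) = 0.823321
w(1.17) ≈ 0.8233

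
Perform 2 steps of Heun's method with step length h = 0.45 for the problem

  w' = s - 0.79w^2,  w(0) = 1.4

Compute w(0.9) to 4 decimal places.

Heun: k1 = f(s_n, w_n); k2 = f(s_n + h, w_n + h·k1); w_{n+1} = w_n + (h/2)·(k1 + k2).
s=0.000000, w=1.400000:
  k1 = f(0.000000, 1.400000) = -1.548400
  k2 = f(0.450000, 0.703220) = 0.059330
  w ← 1.400000 + (0.45/2)·(-1.548400 + 0.059330) = 1.064959
s=0.450000, w=1.064959:
  k1 = f(0.450000, 1.064959) = -0.445969
  k2 = f(0.900000, 0.864273) = 0.309895
  w ← 1.064959 + (0.45/2)·(-0.445969 + 0.309895) = 1.034343
w(0.9) ≈ 1.0343

1.0343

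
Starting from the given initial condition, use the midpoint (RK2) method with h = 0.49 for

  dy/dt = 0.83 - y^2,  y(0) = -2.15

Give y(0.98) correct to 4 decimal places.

-134.3690

Midpoint: k1 = f(t_n, y_n); k2 = f(t_n + h/2, y_n + (h/2)·k1); y_{n+1} = y_n + h·k2.
t=0.000000, y=-2.150000:
  k1 = f(0.000000, -2.150000) = -3.792500
  k2 = f(0.245000, -3.079162) = -8.651242
  y ← -2.150000 + 0.49·(-8.651242) = -6.389108
t=0.490000, y=-6.389108:
  k1 = f(0.490000, -6.389108) = -39.990707
  k2 = f(0.735000, -16.186832) = -261.183515
  y ← -6.389108 + 0.49·(-261.183515) = -134.369031
y(0.98) ≈ -134.3690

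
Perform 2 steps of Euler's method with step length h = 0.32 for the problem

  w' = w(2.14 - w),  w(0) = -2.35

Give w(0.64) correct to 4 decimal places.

Euler: w_{n+1} = w_n + h·f(t_n, w_n).
t=0.000000, w=-2.350000: f=-10.551500 → w ← -2.350000 + 0.32·(-10.551500) = -5.726480
t=0.320000, w=-5.726480: f=-45.047240 → w ← -5.726480 + 0.32·(-45.047240) = -20.141597
w(0.64) ≈ -20.1416

-20.1416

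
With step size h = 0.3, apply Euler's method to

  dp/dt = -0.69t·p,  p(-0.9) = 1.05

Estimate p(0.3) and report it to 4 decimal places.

1.4873

Euler: p_{n+1} = p_n + h·f(t_n, p_n).
t=-0.900000, p=1.050000: f=0.652050 → p ← 1.050000 + 0.3·0.652050 = 1.245615
t=-0.600000, p=1.245615: f=0.515685 → p ← 1.245615 + 0.3·0.515685 = 1.400320
t=-0.300000, p=1.400320: f=0.289866 → p ← 1.400320 + 0.3·0.289866 = 1.487280
t=0.000000, p=1.487280: f=0.000000 → p ← 1.487280 + 0.3·0.000000 = 1.487280
p(0.3) ≈ 1.4873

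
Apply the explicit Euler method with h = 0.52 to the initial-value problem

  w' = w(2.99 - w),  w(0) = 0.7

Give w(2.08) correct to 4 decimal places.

2.9170

Euler: w_{n+1} = w_n + h·f(x_n, w_n).
x=0.000000, w=0.700000: f=1.603000 → w ← 0.700000 + 0.52·1.603000 = 1.533560
x=0.520000, w=1.533560: f=2.233538 → w ← 1.533560 + 0.52·2.233538 = 2.695000
x=1.040000, w=2.695000: f=0.795025 → w ← 2.695000 + 0.52·0.795025 = 3.108413
x=1.560000, w=3.108413: f=-0.368077 → w ← 3.108413 + 0.52·(-0.368077) = 2.917013
w(2.08) ≈ 2.9170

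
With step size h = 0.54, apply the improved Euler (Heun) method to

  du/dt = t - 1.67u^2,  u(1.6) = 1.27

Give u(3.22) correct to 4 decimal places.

Heun: k1 = f(t_n, u_n); k2 = f(t_n + h, u_n + h·k1); u_{n+1} = u_n + (h/2)·(k1 + k2).
t=1.600000, u=1.270000:
  k1 = f(1.600000, 1.270000) = -1.093543
  k2 = f(2.140000, 0.679487) = 1.368957
  u ← 1.270000 + (0.54/2)·(-1.093543 + 1.368957) = 1.344362
t=2.140000, u=1.344362:
  k1 = f(2.140000, 1.344362) = -0.878206
  k2 = f(2.680000, 0.870131) = 1.415597
  u ← 1.344362 + (0.54/2)·(-0.878206 + 1.415597) = 1.489457
t=2.680000, u=1.489457:
  k1 = f(2.680000, 1.489457) = -1.024868
  k2 = f(3.220000, 0.936029) = 1.756829
  u ← 1.489457 + (0.54/2)·(-1.024868 + 1.756829) = 1.687087
u(3.22) ≈ 1.6871

1.6871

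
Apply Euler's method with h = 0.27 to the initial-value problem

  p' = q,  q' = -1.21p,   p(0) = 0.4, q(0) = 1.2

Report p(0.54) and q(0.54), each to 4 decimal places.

Euler on (p,q): p_{n+1} = p_n + h·p', q_{n+1} = q_n + h·q'.
0.000000: (0.400000, 1.200000); f=(1.200000, -0.484000) → (0.724000, 1.069320)
0.270000: (0.724000, 1.069320); f=(1.069320, -0.876040) → (1.012716, 0.832789)
(p(0.54), q(0.54)) ≈ (1.0127, 0.8328)

1.0127, 0.8328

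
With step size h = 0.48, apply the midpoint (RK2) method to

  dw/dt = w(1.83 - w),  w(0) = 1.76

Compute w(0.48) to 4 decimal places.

1.7947

Midpoint: k1 = f(t_n, w_n); k2 = f(t_n + h/2, w_n + (h/2)·k1); w_{n+1} = w_n + h·k2.
t=0.000000, w=1.760000:
  k1 = f(0.000000, 1.760000) = 0.123200
  k2 = f(0.240000, 1.789568) = 0.072356
  w ← 1.760000 + 0.48·0.072356 = 1.794731
w(0.48) ≈ 1.7947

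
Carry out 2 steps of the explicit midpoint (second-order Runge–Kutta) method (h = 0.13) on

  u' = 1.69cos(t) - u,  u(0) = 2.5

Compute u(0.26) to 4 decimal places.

2.3106

Midpoint: k1 = f(t_n, u_n); k2 = f(t_n + h/2, u_n + (h/2)·k1); u_{n+1} = u_n + h·k2.
t=0.000000, u=2.500000:
  k1 = f(0.000000, 2.500000) = -0.810000
  k2 = f(0.065000, 2.447350) = -0.760919
  u ← 2.500000 + 0.13·(-0.760919) = 2.401081
t=0.130000, u=2.401081:
  k1 = f(0.130000, 2.401081) = -0.725341
  k2 = f(0.195000, 2.353933) = -0.695963
  u ← 2.401081 + 0.13·(-0.695963) = 2.310605
u(0.26) ≈ 2.3106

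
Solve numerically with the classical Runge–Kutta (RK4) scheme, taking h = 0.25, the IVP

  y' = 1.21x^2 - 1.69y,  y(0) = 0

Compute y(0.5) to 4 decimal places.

0.0414

RK4: k1 = f(x_n, y_n); k2 = f(x_n + h/2, y_n + (h/2)·k1); k3 = f(x_n + h/2, y_n + (h/2)·k2); k4 = f(x_n + h, y_n + h·k3); y_{n+1} = y_n + (h/6)·(k1 + 2k2 + 2k3 + k4).
x=0.000000, y=0.000000:
  k1 = f(0.000000, 0.000000) = 0.000000
  k2 = f(0.125000, 0.000000) = 0.018906
  k3 = f(0.125000, 0.002363) = 0.014912
  k4 = f(0.250000, 0.003728) = 0.069325
  y ← 0.000000 + (0.25/6)·(k1 + 2k2 + 2k3 + k4) = 0.005707
x=0.250000, y=0.005707:
  k1 = f(0.250000, 0.005707) = 0.065981
  k2 = f(0.375000, 0.013954) = 0.146573
  k3 = f(0.375000, 0.024028) = 0.129548
  k4 = f(0.500000, 0.038094) = 0.238121
  y ← 0.005707 + (0.25/6)·(k1 + 2k2 + 2k3 + k4) = 0.041388
y(0.5) ≈ 0.0414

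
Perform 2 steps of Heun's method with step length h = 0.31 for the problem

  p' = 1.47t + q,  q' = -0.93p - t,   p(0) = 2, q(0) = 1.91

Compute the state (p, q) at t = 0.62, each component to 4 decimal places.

3.0274, 0.2400

Heun on (p,q): k1 = f(t_n, state_n); k2 = f(t_n + h, state_n + h·k1); state_{n+1} = state_n + (h/2)·(k1 + k2).
0.000000: (2.000000, 1.910000)
  k1 = (1.910000, -1.860000)
  predictor → (2.592100, 1.333400)
  k2 = (1.789100, -2.720653)
  → (2.573360, 1.199999)
0.310000: (2.573360, 1.199999)
  k1 = (1.655699, -2.703225)
  predictor → (3.086627, 0.361999)
  k2 = (1.273399, -3.490563)
  → (3.027371, 0.239962)
(p(0.62), q(0.62)) ≈ (3.0274, 0.2400)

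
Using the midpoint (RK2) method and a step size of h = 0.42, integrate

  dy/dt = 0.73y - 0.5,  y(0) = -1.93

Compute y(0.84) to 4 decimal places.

Midpoint: k1 = f(t_n, y_n); k2 = f(t_n + h/2, y_n + (h/2)·k1); y_{n+1} = y_n + h·k2.
t=0.000000, y=-1.930000:
  k1 = f(0.000000, -1.930000) = -1.908900
  k2 = f(0.210000, -2.330869) = -2.201534
  y ← -1.930000 + 0.42·(-2.201534) = -2.854644
t=0.420000, y=-2.854644:
  k1 = f(0.420000, -2.854644) = -2.583890
  k2 = f(0.630000, -3.397261) = -2.980001
  y ← -2.854644 + 0.42·(-2.980001) = -4.106245
y(0.84) ≈ -4.1062

-4.1062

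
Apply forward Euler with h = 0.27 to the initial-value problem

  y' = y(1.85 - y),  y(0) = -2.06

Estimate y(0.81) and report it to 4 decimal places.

-50.6022

Euler: y_{n+1} = y_n + h·f(t_n, y_n).
t=0.000000, y=-2.060000: f=-8.054600 → y ← -2.060000 + 0.27·(-8.054600) = -4.234742
t=0.270000, y=-4.234742: f=-25.767313 → y ← -4.234742 + 0.27·(-25.767313) = -11.191916
t=0.540000, y=-11.191916: f=-145.964037 → y ← -11.191916 + 0.27·(-145.964037) = -50.602206
y(0.81) ≈ -50.6022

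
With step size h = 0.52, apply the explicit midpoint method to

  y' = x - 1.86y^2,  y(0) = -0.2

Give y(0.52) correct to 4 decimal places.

-0.1113

Midpoint: k1 = f(x_n, y_n); k2 = f(x_n + h/2, y_n + (h/2)·k1); y_{n+1} = y_n + h·k2.
x=0.000000, y=-0.200000:
  k1 = f(0.000000, -0.200000) = -0.074400
  k2 = f(0.260000, -0.219344) = 0.170512
  y ← -0.200000 + 0.52·0.170512 = -0.111334
y(0.52) ≈ -0.1113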